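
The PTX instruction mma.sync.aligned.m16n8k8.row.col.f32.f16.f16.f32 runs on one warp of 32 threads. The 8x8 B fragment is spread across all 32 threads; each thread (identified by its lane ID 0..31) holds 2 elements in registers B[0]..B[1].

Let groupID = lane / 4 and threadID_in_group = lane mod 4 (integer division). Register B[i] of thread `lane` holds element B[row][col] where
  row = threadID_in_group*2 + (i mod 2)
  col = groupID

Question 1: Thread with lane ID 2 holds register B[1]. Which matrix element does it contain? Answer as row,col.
2: g=0,t=2
[1] (2*2+1,0) = (5,0)

5,0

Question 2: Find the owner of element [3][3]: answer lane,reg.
c: 3->gid=3  r: 3->tid=1,i&1=1
L=3*4+1=13  i=1=1

13,1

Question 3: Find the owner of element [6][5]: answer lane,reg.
c=5⇒gr=5  r=6⇒th=3,odd=0
L=5*4+3=23  i=0=0

23,0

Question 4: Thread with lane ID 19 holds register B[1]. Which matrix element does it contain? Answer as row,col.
lane 19⇒19/4=4, 19 mod 4=3
i=1  r:2·3+1⇒7  c:4

7,4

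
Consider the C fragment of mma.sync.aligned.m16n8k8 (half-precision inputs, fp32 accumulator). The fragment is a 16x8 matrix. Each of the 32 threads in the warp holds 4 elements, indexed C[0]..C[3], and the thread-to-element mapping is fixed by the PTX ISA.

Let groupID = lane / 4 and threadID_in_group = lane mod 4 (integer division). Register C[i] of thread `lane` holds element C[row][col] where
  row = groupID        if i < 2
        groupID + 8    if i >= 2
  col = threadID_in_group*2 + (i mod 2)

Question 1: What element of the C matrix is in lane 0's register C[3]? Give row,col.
8,1

lane 0: gid=0 (0/4), tid=0 (0%4)
i=3: r=0+8=8, c=0*2+1=1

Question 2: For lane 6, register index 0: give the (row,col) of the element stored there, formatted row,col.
1,4

L=6->g=6>>2=1, t=6&3=2
[0]->row 1+0=1  col 2·2+0=4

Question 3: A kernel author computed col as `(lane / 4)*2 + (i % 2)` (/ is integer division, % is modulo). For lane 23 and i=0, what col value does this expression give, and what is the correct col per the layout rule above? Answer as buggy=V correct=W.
`(lane / 4)*2 + (i % 2)`[23,0]->10
23: g=5,t=3
[0] (5+0,3*2+0) = (5,6)
col: 10 vs 6

buggy=10 correct=6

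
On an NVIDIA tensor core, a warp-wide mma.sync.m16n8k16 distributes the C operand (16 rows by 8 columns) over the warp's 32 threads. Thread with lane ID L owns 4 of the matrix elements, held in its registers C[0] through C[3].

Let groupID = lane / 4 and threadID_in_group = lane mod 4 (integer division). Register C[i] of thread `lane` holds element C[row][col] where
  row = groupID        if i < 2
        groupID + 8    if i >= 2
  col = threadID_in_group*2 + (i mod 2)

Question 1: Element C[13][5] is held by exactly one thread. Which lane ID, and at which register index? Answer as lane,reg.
22,3

r=13⇒gr=5,Rb=1  c=5⇒th=2,odd=1
L=5*4+2=22  i=1*2+1=3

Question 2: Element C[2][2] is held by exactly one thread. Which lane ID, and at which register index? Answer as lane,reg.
9,0

r=2->g=2,rb=0  c=2->t=1,b0=0
L=2*4+1=9  i=0*2+0=0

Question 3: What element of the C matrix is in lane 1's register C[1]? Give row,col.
0,3

1: gid=0,tid=1
[1] (0+0,1*2+1) = (0,3)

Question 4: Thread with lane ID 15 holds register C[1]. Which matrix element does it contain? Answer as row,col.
3,7

lane 15: gr=3 (15/4), th=3 (15%4)
i=1: r=3+0=3, c=3*2+1=7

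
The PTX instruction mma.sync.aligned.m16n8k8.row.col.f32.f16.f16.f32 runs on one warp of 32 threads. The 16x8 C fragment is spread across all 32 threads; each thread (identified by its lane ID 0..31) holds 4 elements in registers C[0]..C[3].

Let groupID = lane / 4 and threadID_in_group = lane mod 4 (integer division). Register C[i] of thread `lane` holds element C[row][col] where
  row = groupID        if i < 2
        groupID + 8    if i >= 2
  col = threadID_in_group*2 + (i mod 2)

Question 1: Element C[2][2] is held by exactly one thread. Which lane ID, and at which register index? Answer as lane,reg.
r: 2->gid=2,r8=0  c: 2->tid=1,i&1=0
L=2*4+1=9  i=0*2+0=0

9,0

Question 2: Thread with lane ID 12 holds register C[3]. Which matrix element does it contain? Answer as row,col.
lane 12: G=3 (12/4), T=0 (12%4)
i=3: r=3+8=11, c=0*2+1=1

11,1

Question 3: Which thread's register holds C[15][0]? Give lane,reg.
28,2

r=15⇒gr=7,Rb=1  c=0⇒th=0,odd=0
L=7*4+0=28  i=1*2+0=2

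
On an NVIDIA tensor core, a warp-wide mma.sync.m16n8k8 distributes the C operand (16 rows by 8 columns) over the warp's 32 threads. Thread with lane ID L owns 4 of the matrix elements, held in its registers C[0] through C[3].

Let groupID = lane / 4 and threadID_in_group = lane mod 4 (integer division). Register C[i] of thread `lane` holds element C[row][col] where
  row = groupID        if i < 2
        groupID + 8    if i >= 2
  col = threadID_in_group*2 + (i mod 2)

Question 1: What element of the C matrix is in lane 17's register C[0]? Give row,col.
4,2

lane 17: G=4 (17/4), T=1 (17%4)
i=0: r=4+0=4, c=1*2+0=2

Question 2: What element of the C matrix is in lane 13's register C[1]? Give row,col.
3,3

13: grp=3,tig=1
[1] (3+0,1*2+1) = (3,3)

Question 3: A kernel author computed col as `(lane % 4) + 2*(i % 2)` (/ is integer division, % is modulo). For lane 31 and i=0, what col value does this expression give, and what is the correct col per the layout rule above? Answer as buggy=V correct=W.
buggy=3 correct=6

`(lane % 4) + 2*(i % 2)`[31,0]->3
31: gid=7,tid=3
[0] (7+0,3*2+0) = (7,6)
col: 3 vs 6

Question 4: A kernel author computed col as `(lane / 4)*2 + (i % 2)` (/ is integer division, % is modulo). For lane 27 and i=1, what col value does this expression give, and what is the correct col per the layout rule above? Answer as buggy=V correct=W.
`(lane / 4)*2 + (i % 2)`[27,1]⇒13
L=27⇒gr=27>>2=6, th=27&3=3
[1]⇒row 6+0=6  col 3·2+1=7
col: 13 vs 7

buggy=13 correct=7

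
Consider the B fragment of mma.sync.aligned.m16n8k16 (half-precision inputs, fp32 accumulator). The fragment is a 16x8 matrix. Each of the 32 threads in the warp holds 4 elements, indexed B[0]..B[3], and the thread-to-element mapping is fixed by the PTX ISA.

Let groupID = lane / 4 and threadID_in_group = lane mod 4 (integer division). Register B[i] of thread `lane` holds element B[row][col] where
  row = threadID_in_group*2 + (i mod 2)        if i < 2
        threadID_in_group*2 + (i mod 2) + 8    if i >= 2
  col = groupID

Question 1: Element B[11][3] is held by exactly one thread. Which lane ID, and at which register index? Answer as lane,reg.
13,3

c=3->g=3  r=11->rb=1,t=1,b0=1
L=3*4+1=13  i=1*2+1=3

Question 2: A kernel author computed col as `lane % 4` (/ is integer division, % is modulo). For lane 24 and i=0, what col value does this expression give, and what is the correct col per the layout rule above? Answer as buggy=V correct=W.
`lane % 4`[24,0]⇒0
L=24⇒gr=24>>2=6, th=24&3=0
[0]⇒row 0·2+0+0=0  col gr=6
col: 0 vs 6

buggy=0 correct=6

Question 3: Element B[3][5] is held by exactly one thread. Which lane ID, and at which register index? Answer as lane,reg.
c=5→G=5  r=3→rhi=0,T=1,p=1
L=5*4+1=21  i=0*2+1=1

21,1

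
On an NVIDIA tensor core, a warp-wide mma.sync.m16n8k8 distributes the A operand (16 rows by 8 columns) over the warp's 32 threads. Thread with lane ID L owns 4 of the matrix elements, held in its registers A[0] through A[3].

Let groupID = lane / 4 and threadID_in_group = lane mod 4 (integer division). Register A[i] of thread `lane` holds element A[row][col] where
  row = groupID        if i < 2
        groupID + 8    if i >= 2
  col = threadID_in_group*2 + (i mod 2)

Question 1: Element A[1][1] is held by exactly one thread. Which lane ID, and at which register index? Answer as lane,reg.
r=1->g=1,rb=0  c=1->t=0,b0=1
L=1*4+0=4  i=0*2+1=1

4,1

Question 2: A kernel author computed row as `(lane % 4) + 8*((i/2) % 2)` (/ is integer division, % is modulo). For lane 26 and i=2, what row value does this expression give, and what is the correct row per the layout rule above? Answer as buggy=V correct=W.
`(lane % 4) + 8*((i/2) % 2)`[26,2]→10
lane 26: G=6 (26/4), T=2 (26%4)
i=2: r=6+8=14, c=2*2+0=4
row: 10 vs 14

buggy=10 correct=14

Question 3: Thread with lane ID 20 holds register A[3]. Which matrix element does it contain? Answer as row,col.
L=20->gid=20>>2=5, tid=20&3=0
[3]->row 5+8=13  col 0·2+1=1

13,1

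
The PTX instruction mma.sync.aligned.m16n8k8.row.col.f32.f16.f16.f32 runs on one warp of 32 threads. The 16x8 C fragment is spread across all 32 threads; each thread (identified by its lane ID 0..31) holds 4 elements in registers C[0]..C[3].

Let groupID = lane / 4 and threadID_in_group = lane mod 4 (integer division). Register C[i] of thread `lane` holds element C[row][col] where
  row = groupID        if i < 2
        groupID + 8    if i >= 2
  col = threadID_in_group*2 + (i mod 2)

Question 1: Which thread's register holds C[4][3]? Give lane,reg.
r=4→G=4,rhi=0  c=3→T=1,p=1
L=4*4+1=17  i=0*2+1=1

17,1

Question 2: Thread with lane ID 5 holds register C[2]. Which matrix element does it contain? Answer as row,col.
5: g=1,t=1
[2] (1+8,1*2+0) = (9,2)

9,2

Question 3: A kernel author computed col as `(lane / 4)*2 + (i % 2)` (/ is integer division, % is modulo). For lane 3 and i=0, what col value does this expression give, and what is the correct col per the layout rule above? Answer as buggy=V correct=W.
`(lane / 4)*2 + (i % 2)`[3,0]->0
lane 3->3/4=0, 3 mod 4=3
i=0  r:0+0->0  c:2·3+0->6
col: 0 vs 6

buggy=0 correct=6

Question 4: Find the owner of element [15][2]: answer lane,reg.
29,2

r:15=>grp=7,rB=1  c:2=>tig=1,lo=0
L=7*4+1=29  i=1*2+0=2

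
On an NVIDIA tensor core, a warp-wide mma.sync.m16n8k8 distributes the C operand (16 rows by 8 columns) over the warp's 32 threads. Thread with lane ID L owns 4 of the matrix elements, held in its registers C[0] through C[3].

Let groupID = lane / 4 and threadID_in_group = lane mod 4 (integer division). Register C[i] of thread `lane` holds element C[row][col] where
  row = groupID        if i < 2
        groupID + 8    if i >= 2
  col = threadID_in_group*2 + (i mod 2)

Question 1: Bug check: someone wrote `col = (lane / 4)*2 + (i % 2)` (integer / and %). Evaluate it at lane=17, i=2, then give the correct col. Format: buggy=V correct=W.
`(lane / 4)*2 + (i % 2)`[17,2]->8
17: g=4,t=1
[2] (4+8,1*2+0) = (12,2)
col: 8 vs 2

buggy=8 correct=2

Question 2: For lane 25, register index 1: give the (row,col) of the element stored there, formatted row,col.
L=25->gid=25>>2=6, tid=25&3=1
[1]->row 6+0=6  col 1·2+1=3

6,3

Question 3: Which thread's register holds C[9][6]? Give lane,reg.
r=9->g=1,rb=1  c=6->t=3,b0=0
L=1*4+3=7  i=1*2+0=2

7,2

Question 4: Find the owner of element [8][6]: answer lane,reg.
3,2

r=8⇒gr=0,Rb=1  c=6⇒th=3,odd=0
L=0*4+3=3  i=1*2+0=2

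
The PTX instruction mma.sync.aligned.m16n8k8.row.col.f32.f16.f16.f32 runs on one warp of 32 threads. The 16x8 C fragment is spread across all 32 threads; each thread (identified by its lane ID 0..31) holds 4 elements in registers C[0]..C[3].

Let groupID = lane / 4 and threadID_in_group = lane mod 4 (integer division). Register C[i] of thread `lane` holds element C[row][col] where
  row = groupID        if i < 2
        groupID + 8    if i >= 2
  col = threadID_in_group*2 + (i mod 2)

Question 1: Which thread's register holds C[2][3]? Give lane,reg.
r=2⇒gr=2,Rb=0  c=3⇒th=1,odd=1
L=2*4+1=9  i=0*2+1=1

9,1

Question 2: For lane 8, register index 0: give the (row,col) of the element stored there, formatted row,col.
lane 8: g=2 (8/4), t=0 (8%4)
i=0: r=2+0=2, c=0*2+0=0

2,0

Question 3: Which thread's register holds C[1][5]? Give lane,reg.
6,1

r=1⇒gr=1,Rb=0  c=5⇒th=2,odd=1
L=1*4+2=6  i=0*2+1=1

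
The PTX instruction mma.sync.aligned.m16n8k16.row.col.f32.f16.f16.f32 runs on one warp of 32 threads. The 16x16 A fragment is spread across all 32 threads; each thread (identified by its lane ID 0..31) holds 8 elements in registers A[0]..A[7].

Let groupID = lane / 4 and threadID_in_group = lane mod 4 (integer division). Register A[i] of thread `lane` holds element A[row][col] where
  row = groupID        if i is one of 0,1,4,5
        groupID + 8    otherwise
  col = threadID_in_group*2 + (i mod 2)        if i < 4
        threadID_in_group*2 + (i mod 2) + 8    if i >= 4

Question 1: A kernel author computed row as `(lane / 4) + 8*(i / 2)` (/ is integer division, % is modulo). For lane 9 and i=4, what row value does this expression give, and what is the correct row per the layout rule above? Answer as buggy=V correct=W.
buggy=18 correct=2

`(lane / 4) + 8*(i / 2)`[9,4]→18
9: G=2,T=1
[4] (2+0,1*2+0+8) = (2,10)
row: 18 vs 2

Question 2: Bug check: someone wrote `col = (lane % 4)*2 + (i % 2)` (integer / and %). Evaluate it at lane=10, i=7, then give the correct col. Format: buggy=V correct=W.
buggy=5 correct=13

`(lane % 4)*2 + (i % 2)`[10,7]=>5
lane 10=>10/4=2, 10 mod 4=2
i=7  r:2+8=>10  c:2·2+1+8=>13
col: 5 vs 13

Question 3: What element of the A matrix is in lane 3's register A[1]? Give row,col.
0,7

lane 3=>3/4=0, 3 mod 4=3
i=1  r:0+0=>0  c:2·3+1+0=>7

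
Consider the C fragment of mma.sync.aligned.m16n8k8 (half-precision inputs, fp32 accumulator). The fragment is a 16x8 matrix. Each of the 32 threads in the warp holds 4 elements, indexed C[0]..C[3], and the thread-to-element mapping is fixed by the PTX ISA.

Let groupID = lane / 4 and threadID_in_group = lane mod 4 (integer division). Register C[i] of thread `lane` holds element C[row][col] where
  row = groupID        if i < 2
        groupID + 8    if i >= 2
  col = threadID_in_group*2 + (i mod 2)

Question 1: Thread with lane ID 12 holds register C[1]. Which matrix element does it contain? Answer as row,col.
3,1

12: gr=3,th=0
[1] (3+0,0*2+1) = (3,1)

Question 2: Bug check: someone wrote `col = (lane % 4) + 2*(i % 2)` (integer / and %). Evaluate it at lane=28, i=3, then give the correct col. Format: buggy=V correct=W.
`(lane % 4) + 2*(i % 2)`[28,3]->2
L=28->gid=28>>2=7, tid=28&3=0
[3]->row 7+8=15  col 0·2+1=1
col: 2 vs 1

buggy=2 correct=1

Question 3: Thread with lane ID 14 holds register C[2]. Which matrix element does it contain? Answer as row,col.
lane 14: g=3 (14/4), t=2 (14%4)
i=2: r=3+8=11, c=2*2+0=4

11,4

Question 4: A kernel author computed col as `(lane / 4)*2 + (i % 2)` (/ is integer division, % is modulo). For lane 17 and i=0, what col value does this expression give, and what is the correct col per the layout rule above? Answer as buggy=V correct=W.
buggy=8 correct=2

`(lane / 4)*2 + (i % 2)`[17,0]→8
L=17→G=17>>2=4, T=17&3=1
[0]→row 4+0=4  col 1·2+0=2
col: 8 vs 2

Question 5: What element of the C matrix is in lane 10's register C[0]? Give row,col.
2,4

lane 10: gid=2 (10/4), tid=2 (10%4)
i=0: r=2+0=2, c=2*2+0=4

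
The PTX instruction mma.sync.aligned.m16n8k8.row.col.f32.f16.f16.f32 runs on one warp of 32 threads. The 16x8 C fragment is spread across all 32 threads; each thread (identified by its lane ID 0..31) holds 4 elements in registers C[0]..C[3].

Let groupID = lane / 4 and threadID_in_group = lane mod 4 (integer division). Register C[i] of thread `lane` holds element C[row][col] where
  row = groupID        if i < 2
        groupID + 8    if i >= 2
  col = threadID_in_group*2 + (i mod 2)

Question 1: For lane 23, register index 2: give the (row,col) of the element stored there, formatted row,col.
23: gr=5,th=3
[2] (5+8,3*2+0) = (13,6)

13,6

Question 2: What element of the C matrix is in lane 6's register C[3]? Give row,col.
9,5

lane 6->6/4=1, 6 mod 4=2
i=3  r:1+8->9  c:2·2+1->5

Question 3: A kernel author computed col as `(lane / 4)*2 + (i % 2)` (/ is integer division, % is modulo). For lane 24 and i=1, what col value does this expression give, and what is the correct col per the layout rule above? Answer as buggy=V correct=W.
`(lane / 4)*2 + (i % 2)`[24,1]⇒13
24: gr=6,th=0
[1] (6+0,0*2+1) = (6,1)
col: 13 vs 1

buggy=13 correct=1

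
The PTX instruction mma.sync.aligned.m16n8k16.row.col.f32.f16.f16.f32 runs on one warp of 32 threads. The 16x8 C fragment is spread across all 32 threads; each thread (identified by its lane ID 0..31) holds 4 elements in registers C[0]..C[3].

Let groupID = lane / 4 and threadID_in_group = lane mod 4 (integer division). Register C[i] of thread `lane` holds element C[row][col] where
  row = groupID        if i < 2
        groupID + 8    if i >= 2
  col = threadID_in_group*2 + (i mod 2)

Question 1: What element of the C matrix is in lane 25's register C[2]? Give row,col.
14,2

25: G=6,T=1
[2] (6+8,1*2+0) = (14,2)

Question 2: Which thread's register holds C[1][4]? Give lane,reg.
r=1→G=1,rhi=0  c=4→T=2,p=0
L=1*4+2=6  i=0*2+0=0

6,0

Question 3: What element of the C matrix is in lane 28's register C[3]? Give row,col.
15,1

28: grp=7,tig=0
[3] (7+8,0*2+1) = (15,1)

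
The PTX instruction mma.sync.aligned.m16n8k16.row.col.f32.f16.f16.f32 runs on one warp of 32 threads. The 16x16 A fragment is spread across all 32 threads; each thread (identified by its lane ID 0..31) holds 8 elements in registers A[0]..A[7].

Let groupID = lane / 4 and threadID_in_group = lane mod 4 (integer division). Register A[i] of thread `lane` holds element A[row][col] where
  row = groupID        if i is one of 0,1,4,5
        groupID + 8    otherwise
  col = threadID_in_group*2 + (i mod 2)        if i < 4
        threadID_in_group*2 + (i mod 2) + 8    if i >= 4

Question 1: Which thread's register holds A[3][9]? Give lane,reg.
r=3->g=3,rb=0  c=9->cb=1,t=0,b0=1
L=3*4+0=12  i=1*4+0*2+1=5

12,5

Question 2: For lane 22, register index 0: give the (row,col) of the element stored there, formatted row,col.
5,4

lane 22: g=5 (22/4), t=2 (22%4)
i=0: r=5+0=5, c=2*2+0+0=4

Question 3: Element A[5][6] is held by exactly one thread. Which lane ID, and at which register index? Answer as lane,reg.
23,0

r=5→G=5,rhi=0  c=6→chi=0,T=3,p=0
L=5*4+3=23  i=0*4+0*2+0=0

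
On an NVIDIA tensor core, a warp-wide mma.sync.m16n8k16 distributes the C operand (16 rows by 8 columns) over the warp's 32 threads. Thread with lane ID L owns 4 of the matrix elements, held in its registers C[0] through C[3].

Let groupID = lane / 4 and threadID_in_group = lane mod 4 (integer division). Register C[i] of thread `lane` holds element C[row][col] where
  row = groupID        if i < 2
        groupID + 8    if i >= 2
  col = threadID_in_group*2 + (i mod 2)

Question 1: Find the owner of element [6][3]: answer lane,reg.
25,1

r: 6->gid=6,r8=0  c: 3->tid=1,i&1=1
L=6*4+1=25  i=0*2+1=1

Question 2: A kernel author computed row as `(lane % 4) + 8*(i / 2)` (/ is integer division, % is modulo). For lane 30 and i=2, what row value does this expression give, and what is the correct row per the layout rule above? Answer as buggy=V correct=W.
`(lane % 4) + 8*(i / 2)`[30,2]⇒10
lane 30: gr=7 (30/4), th=2 (30%4)
i=2: r=7+8=15, c=2*2+0=4
row: 10 vs 15

buggy=10 correct=15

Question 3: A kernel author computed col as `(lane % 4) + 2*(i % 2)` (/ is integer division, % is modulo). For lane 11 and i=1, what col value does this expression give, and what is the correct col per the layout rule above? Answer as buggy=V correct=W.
`(lane % 4) + 2*(i % 2)`[11,1]->5
lane 11->11/4=2, 11 mod 4=3
i=1  r:2+0->2  c:2·3+1->7
col: 5 vs 7

buggy=5 correct=7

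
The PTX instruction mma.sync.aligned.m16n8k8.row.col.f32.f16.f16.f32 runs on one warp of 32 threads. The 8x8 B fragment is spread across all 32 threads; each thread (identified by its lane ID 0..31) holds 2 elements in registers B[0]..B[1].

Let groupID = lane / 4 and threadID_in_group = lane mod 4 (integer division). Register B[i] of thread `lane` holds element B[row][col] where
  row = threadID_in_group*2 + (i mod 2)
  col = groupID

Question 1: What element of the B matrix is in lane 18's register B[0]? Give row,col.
4,4

L=18->gid=18>>2=4, tid=18&3=2
[0]->row 2·2+0=4  col gid=4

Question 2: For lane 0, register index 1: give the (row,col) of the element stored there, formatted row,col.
lane 0: gid=0 (0/4), tid=0 (0%4)
i=1: r=0*2+1=1, c=gid=0

1,0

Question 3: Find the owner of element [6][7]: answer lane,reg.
c:7=>grp=7  r:6=>tig=3,lo=0
L=7*4+3=31  i=0=0

31,0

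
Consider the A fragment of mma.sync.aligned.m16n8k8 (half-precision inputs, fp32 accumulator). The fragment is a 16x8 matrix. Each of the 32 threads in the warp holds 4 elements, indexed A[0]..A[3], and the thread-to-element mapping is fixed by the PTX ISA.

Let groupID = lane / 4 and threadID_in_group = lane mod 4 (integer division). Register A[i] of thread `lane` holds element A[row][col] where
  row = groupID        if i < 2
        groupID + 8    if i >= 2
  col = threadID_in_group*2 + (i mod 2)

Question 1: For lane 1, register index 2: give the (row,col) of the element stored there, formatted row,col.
8,2

lane 1: gid=0 (1/4), tid=1 (1%4)
i=2: r=0+8=8, c=1*2+0=2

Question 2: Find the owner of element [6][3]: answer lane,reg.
25,1

r:6=>grp=6,rB=0  c:3=>tig=1,lo=1
L=6*4+1=25  i=0*2+1=1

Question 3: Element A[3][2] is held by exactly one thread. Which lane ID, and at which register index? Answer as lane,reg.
r:3=>grp=3,rB=0  c:2=>tig=1,lo=0
L=3*4+1=13  i=0*2+0=0

13,0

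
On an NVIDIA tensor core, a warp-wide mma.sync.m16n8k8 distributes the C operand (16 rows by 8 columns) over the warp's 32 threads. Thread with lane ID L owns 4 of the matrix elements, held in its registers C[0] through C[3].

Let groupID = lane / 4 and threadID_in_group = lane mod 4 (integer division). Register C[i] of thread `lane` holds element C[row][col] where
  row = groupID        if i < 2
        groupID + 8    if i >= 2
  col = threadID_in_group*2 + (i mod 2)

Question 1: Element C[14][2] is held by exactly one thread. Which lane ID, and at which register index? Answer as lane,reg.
r=14->g=6,rb=1  c=2->t=1,b0=0
L=6*4+1=25  i=1*2+0=2

25,2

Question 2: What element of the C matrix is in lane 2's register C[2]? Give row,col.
8,4

2: G=0,T=2
[2] (0+8,2*2+0) = (8,4)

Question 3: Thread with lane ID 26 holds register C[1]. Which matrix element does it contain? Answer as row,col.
lane 26: gid=6 (26/4), tid=2 (26%4)
i=1: r=6+0=6, c=2*2+1=5

6,5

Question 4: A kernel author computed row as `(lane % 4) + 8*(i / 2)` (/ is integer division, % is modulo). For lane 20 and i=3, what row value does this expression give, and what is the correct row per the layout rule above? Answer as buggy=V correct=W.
buggy=8 correct=13

`(lane % 4) + 8*(i / 2)`[20,3]⇒8
lane 20: gr=5 (20/4), th=0 (20%4)
i=3: r=5+8=13, c=0*2+1=1
row: 8 vs 13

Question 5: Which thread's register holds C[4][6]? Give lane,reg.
r:4=>grp=4,rB=0  c:6=>tig=3,lo=0
L=4*4+3=19  i=0*2+0=0

19,0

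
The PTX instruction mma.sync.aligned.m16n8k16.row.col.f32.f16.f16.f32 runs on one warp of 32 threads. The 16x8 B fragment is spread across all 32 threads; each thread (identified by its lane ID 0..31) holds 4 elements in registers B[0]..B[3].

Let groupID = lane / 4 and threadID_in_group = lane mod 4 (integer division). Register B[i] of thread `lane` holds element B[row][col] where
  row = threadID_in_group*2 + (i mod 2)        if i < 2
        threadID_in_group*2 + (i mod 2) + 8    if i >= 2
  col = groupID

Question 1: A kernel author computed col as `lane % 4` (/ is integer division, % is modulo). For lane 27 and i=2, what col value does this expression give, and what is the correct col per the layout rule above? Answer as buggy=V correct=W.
`lane % 4`[27,2]→3
L=27→G=27>>2=6, T=27&3=3
[2]→row 3·2+0+8=14  col G=6
col: 3 vs 6

buggy=3 correct=6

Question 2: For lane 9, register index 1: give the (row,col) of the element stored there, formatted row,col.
3,2

9: g=2,t=1
[1] (1*2+1+0,2) = (3,2)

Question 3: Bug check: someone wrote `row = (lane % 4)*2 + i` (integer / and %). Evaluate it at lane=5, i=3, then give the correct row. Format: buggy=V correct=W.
`(lane % 4)*2 + i`[5,3]⇒5
lane 5: gr=1 (5/4), th=1 (5%4)
i=3: r=1*2+1+8=11, c=gr=1
row: 5 vs 11

buggy=5 correct=11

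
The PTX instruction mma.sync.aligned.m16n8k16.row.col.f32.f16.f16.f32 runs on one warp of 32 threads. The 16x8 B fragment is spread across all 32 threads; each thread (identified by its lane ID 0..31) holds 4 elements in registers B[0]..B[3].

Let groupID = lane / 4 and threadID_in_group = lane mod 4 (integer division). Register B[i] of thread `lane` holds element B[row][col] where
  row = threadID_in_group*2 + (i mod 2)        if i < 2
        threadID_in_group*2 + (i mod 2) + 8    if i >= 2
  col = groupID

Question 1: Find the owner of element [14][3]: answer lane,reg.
c=3->g=3  r=14->rb=1,t=3,b0=0
L=3*4+3=15  i=1*2+0=2

15,2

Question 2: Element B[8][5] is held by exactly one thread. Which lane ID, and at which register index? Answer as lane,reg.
c=5->g=5  r=8->rb=1,t=0,b0=0
L=5*4+0=20  i=1*2+0=2

20,2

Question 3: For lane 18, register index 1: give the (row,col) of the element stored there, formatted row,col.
5,4

lane 18: G=4 (18/4), T=2 (18%4)
i=1: r=2*2+1+0=5, c=G=4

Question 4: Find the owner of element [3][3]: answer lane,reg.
13,1

c=3⇒gr=3  r=3⇒Rb=0,th=1,odd=1
L=3*4+1=13  i=0*2+1=1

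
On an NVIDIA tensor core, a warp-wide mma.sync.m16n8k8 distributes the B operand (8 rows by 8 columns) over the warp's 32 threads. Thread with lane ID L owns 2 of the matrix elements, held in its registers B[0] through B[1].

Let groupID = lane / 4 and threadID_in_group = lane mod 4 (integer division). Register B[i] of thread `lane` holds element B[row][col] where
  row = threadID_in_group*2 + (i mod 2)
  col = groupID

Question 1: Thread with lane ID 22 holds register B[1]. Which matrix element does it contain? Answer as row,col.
5,5

L=22->gid=22>>2=5, tid=22&3=2
[1]->row 2·2+1=5  col gid=5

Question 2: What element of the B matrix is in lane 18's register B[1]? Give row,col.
5,4

18: g=4,t=2
[1] (2*2+1,4) = (5,4)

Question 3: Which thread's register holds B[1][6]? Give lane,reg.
c=6⇒gr=6  r=1⇒th=0,odd=1
L=6*4+0=24  i=1=1

24,1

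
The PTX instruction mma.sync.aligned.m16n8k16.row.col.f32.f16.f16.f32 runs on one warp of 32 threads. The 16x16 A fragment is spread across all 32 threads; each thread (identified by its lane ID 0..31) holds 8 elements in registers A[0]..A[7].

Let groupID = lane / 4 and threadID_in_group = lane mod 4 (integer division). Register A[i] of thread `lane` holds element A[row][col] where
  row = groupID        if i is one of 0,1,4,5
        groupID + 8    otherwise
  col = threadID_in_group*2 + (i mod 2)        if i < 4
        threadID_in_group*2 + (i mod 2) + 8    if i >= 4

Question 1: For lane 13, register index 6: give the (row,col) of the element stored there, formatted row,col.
11,10

lane 13->13/4=3, 13 mod 4=1
i=6  r:3+8->11  c:2·1+0+8->10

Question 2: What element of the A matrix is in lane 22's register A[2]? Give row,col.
13,4

L=22⇒gr=22>>2=5, th=22&3=2
[2]⇒row 5+8=13  col 2·2+0+0=4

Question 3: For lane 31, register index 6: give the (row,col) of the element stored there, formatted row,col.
15,14

lane 31: G=7 (31/4), T=3 (31%4)
i=6: r=7+8=15, c=3*2+0+8=14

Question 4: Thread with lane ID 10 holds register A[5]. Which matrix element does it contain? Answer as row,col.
10: g=2,t=2
[5] (2+0,2*2+1+8) = (2,13)

2,13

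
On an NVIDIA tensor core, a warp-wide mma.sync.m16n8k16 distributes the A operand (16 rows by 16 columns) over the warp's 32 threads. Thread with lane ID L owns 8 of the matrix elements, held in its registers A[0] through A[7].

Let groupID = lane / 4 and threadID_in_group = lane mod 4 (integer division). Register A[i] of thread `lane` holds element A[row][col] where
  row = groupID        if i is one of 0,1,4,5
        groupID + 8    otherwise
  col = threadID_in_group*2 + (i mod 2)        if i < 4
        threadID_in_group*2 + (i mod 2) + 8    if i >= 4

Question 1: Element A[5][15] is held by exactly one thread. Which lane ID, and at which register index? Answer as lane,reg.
23,5

r=5→G=5,rhi=0  c=15→chi=1,T=3,p=1
L=5*4+3=23  i=1*4+0*2+1=5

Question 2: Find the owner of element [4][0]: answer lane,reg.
r: 4->gid=4,r8=0  c: 0->c8=0,tid=0,i&1=0
L=4*4+0=16  i=0*4+0*2+0=0

16,0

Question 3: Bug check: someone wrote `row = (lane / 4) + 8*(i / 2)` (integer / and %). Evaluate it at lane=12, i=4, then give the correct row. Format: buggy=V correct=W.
`(lane / 4) + 8*(i / 2)`[12,4]⇒19
lane 12⇒12/4=3, 12 mod 4=0
i=4  r:3+0⇒3  c:2·0+0+8⇒8
row: 19 vs 3

buggy=19 correct=3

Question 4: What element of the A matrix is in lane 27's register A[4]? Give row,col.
L=27→G=27>>2=6, T=27&3=3
[4]→row 6+0=6  col 3·2+0+8=14

6,14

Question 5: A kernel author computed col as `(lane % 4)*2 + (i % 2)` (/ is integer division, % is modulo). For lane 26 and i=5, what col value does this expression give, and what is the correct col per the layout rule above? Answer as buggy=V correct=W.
`(lane % 4)*2 + (i % 2)`[26,5]→5
26: G=6,T=2
[5] (6+0,2*2+1+8) = (6,13)
col: 5 vs 13

buggy=5 correct=13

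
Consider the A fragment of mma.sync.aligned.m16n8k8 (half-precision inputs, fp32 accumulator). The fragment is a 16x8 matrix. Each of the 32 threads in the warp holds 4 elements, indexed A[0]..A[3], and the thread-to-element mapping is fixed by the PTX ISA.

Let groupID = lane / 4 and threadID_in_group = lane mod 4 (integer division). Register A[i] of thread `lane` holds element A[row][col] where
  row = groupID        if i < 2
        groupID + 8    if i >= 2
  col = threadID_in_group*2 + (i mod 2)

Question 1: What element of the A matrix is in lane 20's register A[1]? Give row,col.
5,1

20: g=5,t=0
[1] (5+0,0*2+1) = (5,1)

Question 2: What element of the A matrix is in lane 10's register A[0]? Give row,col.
10: gid=2,tid=2
[0] (2+0,2*2+0) = (2,4)

2,4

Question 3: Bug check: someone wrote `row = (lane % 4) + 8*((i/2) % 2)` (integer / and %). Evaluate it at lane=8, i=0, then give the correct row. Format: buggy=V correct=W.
buggy=0 correct=2

`(lane % 4) + 8*((i/2) % 2)`[8,0]=>0
lane 8=>8/4=2, 8 mod 4=0
i=0  r:2+0=>2  c:2·0+0=>0
row: 0 vs 2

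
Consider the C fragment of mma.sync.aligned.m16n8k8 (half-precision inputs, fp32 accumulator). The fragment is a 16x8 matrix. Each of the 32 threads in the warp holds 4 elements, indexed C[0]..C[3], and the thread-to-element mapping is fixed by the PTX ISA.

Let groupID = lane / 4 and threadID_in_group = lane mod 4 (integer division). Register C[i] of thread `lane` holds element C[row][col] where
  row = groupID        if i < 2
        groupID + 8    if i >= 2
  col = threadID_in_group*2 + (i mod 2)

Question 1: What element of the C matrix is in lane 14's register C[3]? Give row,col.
14: grp=3,tig=2
[3] (3+8,2*2+1) = (11,5)

11,5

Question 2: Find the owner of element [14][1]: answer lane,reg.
r:14=>grp=6,rB=1  c:1=>tig=0,lo=1
L=6*4+0=24  i=1*2+1=3

24,3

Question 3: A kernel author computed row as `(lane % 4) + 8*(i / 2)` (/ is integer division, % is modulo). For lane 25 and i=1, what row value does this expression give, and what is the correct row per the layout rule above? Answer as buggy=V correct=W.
`(lane % 4) + 8*(i / 2)`[25,1]->1
L=25->gid=25>>2=6, tid=25&3=1
[1]->row 6+0=6  col 1·2+1=3
row: 1 vs 6

buggy=1 correct=6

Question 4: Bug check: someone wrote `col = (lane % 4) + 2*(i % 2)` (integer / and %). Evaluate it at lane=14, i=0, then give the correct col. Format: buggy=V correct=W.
buggy=2 correct=4

`(lane % 4) + 2*(i % 2)`[14,0]->2
14: gid=3,tid=2
[0] (3+0,2*2+0) = (3,4)
col: 2 vs 4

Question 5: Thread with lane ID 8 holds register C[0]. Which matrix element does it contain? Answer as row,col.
lane 8: gr=2 (8/4), th=0 (8%4)
i=0: r=2+0=2, c=0*2+0=0

2,0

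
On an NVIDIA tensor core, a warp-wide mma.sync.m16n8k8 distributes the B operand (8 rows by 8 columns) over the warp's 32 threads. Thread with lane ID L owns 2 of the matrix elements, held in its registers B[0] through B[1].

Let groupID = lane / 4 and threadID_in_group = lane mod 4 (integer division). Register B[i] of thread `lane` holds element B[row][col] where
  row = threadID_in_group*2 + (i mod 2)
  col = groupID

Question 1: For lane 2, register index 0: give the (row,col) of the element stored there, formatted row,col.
4,0

L=2=>grp=2>>2=0, tig=2&3=2
[0]=>row 2·2+0=4  col grp=0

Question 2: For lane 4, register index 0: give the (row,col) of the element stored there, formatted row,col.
lane 4: G=1 (4/4), T=0 (4%4)
i=0: r=0*2+0=0, c=G=1

0,1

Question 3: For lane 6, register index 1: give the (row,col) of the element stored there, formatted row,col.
5,1

lane 6: G=1 (6/4), T=2 (6%4)
i=1: r=2*2+1=5, c=G=1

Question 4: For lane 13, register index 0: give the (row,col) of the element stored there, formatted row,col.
13: G=3,T=1
[0] (1*2+0,3) = (2,3)

2,3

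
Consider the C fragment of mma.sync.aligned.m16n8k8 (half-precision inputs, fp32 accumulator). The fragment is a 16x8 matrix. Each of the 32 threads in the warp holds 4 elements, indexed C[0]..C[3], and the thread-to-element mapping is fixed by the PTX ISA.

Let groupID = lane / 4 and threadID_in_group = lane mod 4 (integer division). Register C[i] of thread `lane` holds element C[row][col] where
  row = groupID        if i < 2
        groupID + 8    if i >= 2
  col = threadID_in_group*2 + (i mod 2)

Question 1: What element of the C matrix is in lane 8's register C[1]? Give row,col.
2,1

lane 8: gid=2 (8/4), tid=0 (8%4)
i=1: r=2+0=2, c=0*2+1=1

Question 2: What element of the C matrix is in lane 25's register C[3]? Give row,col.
L=25->g=25>>2=6, t=25&3=1
[3]->row 6+8=14  col 1·2+1=3

14,3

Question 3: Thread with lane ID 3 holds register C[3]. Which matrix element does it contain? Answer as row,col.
L=3->gid=3>>2=0, tid=3&3=3
[3]->row 0+8=8  col 3·2+1=7

8,7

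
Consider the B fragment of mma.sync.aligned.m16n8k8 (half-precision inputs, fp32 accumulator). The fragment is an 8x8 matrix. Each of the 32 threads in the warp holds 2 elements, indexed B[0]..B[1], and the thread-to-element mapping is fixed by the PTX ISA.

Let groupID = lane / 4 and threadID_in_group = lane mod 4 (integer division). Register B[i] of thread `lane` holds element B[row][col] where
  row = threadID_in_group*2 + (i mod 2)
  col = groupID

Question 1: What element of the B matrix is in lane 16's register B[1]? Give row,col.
L=16⇒gr=16>>2=4, th=16&3=0
[1]⇒row 0·2+1=1  col gr=4

1,4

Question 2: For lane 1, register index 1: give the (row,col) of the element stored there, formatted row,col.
3,0

lane 1->1/4=0, 1 mod 4=1
i=1  r:2·1+1->3  c:0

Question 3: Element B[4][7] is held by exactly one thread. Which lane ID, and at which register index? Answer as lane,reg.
30,0

c=7→G=7  r=4→T=2,p=0
L=7*4+2=30  i=0=0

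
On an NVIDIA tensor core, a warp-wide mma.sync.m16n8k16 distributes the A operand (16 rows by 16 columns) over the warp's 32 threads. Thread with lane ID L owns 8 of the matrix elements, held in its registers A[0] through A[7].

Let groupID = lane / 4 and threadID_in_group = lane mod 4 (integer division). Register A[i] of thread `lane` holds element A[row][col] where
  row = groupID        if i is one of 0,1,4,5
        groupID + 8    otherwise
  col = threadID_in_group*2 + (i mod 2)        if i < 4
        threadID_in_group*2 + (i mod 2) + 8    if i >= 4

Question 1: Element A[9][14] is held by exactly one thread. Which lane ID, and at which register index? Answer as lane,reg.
7,6

r:9=>grp=1,rB=1  c:14=>cB=1,tig=3,lo=0
L=1*4+3=7  i=1*4+1*2+0=6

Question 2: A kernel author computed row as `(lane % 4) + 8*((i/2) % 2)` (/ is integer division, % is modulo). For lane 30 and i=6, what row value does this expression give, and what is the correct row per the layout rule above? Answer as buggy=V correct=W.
buggy=10 correct=15

`(lane % 4) + 8*((i/2) % 2)`[30,6]⇒10
30: gr=7,th=2
[6] (7+8,2*2+0+8) = (15,12)
row: 10 vs 15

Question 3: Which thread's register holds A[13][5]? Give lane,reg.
r: 13->gid=5,r8=1  c: 5->c8=0,tid=2,i&1=1
L=5*4+2=22  i=0*4+1*2+1=3

22,3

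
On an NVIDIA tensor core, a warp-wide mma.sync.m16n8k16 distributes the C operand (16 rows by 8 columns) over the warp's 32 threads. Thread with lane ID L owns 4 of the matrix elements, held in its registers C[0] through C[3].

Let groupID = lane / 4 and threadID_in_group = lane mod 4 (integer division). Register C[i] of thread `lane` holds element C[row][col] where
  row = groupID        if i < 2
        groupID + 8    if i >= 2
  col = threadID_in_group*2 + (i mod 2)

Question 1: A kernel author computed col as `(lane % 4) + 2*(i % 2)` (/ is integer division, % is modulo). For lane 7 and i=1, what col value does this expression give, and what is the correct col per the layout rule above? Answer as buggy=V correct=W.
buggy=5 correct=7

`(lane % 4) + 2*(i % 2)`[7,1]→5
lane 7: G=1 (7/4), T=3 (7%4)
i=1: r=1+0=1, c=3*2+1=7
col: 5 vs 7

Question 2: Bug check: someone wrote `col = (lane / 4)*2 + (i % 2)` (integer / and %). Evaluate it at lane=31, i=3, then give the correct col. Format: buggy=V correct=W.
buggy=15 correct=7

`(lane / 4)*2 + (i % 2)`[31,3]→15
lane 31→31/4=7, 31 mod 4=3
i=3  r:7+8→15  c:2·3+1→7
col: 15 vs 7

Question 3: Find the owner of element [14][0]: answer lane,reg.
24,2

r: 14->gid=6,r8=1  c: 0->tid=0,i&1=0
L=6*4+0=24  i=1*2+0=2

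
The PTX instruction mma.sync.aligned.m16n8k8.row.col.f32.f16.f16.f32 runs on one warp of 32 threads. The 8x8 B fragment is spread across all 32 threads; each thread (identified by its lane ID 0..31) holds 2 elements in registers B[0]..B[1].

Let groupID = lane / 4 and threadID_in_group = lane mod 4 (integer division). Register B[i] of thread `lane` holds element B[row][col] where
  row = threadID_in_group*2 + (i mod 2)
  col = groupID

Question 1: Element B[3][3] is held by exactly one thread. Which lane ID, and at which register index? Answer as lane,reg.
c=3⇒gr=3  r=3⇒th=1,odd=1
L=3*4+1=13  i=1=1

13,1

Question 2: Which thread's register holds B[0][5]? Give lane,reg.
20,0

c:5=>grp=5  r:0=>tig=0,lo=0
L=5*4+0=20  i=0=0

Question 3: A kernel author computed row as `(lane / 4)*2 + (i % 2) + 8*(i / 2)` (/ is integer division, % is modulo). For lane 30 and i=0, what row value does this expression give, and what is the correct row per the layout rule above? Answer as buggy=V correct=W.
buggy=14 correct=4

`(lane / 4)*2 + (i % 2) + 8*(i / 2)`[30,0]→14
L=30→G=30>>2=7, T=30&3=2
[0]→row 2·2+0=4  col G=7
row: 14 vs 4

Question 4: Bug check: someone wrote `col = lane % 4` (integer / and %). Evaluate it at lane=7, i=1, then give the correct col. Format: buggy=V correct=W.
`lane % 4`[7,1]->3
L=7->gid=7>>2=1, tid=7&3=3
[1]->row 3·2+1=7  col gid=1
col: 3 vs 1

buggy=3 correct=1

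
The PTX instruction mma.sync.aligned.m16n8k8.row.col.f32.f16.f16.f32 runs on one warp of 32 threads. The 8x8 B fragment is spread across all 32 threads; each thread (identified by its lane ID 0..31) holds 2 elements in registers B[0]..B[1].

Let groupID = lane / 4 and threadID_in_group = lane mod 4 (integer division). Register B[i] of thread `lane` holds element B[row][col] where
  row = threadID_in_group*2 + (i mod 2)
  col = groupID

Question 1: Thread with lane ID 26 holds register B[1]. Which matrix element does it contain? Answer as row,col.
lane 26→26/4=6, 26 mod 4=2
i=1  r:2·2+1→5  c:6

5,6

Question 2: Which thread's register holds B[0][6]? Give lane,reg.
c=6→G=6  r=0→T=0,p=0
L=6*4+0=24  i=0=0

24,0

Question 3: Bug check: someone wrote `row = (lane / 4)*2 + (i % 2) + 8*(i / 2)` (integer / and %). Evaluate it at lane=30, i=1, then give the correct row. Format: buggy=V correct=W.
buggy=15 correct=5

`(lane / 4)*2 + (i % 2) + 8*(i / 2)`[30,1]→15
L=30→G=30>>2=7, T=30&3=2
[1]→row 2·2+1=5  col G=7
row: 15 vs 5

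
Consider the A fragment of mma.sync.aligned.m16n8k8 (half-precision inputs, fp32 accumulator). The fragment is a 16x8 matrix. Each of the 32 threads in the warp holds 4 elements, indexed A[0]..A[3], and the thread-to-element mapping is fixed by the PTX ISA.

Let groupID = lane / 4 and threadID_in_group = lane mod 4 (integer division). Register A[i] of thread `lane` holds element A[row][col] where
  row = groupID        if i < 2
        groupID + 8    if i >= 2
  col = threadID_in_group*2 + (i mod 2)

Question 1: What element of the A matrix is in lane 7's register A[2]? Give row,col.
7: gr=1,th=3
[2] (1+8,3*2+0) = (9,6)

9,6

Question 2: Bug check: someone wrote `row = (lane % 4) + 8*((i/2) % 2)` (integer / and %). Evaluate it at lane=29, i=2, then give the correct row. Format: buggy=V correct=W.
`(lane % 4) + 8*((i/2) % 2)`[29,2]->9
lane 29->29/4=7, 29 mod 4=1
i=2  r:7+8->15  c:2·1+0->2
row: 9 vs 15

buggy=9 correct=15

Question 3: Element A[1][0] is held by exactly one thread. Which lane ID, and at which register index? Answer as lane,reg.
4,0

r=1→G=1,rhi=0  c=0→T=0,p=0
L=1*4+0=4  i=0*2+0=0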